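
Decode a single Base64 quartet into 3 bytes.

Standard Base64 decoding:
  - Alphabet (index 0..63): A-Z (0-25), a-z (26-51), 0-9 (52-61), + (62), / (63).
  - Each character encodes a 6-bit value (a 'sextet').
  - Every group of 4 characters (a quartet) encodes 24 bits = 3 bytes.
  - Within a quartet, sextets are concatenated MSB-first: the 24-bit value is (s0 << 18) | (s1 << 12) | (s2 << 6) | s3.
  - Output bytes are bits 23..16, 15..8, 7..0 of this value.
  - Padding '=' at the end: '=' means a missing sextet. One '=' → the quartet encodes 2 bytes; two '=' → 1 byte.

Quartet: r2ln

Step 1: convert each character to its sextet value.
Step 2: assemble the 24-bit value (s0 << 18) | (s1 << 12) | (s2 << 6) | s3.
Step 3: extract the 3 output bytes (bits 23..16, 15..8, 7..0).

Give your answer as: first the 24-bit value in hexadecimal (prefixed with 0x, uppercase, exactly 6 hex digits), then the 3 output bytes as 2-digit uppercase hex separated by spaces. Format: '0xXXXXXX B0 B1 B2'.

Answer: 0xAF6967 AF 69 67

Derivation:
Sextets: r=43, 2=54, l=37, n=39
24-bit: (43<<18) | (54<<12) | (37<<6) | 39
      = 0xAC0000 | 0x036000 | 0x000940 | 0x000027
      = 0xAF6967
Bytes: (v>>16)&0xFF=AF, (v>>8)&0xFF=69, v&0xFF=67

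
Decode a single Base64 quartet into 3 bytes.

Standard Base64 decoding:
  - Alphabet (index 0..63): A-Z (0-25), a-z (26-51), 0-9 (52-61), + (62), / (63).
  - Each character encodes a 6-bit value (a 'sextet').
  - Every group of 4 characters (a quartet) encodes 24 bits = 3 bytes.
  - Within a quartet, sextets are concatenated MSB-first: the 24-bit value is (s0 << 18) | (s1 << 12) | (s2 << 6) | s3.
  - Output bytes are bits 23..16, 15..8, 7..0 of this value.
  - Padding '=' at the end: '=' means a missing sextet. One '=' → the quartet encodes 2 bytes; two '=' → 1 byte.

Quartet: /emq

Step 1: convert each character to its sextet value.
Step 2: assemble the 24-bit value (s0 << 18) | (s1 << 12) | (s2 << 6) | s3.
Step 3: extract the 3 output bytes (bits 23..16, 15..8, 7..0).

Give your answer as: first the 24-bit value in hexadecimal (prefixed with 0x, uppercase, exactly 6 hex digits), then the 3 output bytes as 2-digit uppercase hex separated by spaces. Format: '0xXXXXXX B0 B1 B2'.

Sextets: /=63, e=30, m=38, q=42
24-bit: (63<<18) | (30<<12) | (38<<6) | 42
      = 0xFC0000 | 0x01E000 | 0x000980 | 0x00002A
      = 0xFDE9AA
Bytes: (v>>16)&0xFF=FD, (v>>8)&0xFF=E9, v&0xFF=AA

Answer: 0xFDE9AA FD E9 AA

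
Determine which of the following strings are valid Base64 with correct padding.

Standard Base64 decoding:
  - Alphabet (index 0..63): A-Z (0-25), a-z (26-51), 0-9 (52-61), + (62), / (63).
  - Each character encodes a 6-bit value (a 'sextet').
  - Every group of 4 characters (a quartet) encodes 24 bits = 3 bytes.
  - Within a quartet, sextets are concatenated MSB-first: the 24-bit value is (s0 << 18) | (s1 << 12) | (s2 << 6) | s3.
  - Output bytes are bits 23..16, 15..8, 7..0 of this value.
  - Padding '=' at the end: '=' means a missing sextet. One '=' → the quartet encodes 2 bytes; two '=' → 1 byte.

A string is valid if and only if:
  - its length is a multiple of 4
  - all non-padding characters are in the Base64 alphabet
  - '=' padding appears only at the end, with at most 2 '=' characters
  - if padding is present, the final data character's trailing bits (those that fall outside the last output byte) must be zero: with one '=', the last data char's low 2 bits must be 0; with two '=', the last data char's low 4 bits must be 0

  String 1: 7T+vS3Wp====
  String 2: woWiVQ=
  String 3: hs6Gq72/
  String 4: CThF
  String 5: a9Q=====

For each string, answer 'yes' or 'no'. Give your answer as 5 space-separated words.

Answer: no no yes yes no

Derivation:
String 1: '7T+vS3Wp====' → invalid (4 pad chars (max 2))
String 2: 'woWiVQ=' → invalid (len=7 not mult of 4)
String 3: 'hs6Gq72/' → valid
String 4: 'CThF' → valid
String 5: 'a9Q=====' → invalid (5 pad chars (max 2))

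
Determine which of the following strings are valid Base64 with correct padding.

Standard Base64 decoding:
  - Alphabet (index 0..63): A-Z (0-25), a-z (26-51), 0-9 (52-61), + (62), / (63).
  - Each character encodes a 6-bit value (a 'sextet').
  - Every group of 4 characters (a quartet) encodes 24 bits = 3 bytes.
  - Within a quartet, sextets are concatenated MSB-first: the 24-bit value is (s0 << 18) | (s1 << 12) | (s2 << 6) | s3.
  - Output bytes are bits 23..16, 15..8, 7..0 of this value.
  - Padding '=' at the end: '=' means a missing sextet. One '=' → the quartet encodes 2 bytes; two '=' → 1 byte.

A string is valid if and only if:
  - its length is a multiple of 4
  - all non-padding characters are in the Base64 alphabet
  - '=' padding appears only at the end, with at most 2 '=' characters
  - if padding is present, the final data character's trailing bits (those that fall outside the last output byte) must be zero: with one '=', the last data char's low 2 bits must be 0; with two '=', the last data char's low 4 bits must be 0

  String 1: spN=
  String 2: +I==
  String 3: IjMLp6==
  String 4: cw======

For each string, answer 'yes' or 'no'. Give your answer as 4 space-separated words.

String 1: 'spN=' → invalid (bad trailing bits)
String 2: '+I==' → invalid (bad trailing bits)
String 3: 'IjMLp6==' → invalid (bad trailing bits)
String 4: 'cw======' → invalid (6 pad chars (max 2))

Answer: no no no no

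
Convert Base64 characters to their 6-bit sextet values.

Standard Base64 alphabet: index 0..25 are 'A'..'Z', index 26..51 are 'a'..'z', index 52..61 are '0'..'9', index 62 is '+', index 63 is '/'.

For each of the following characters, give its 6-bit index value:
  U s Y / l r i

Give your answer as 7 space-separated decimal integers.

Answer: 20 44 24 63 37 43 34

Derivation:
'U': A..Z range, ord('U') − ord('A') = 20
's': a..z range, 26 + ord('s') − ord('a') = 44
'Y': A..Z range, ord('Y') − ord('A') = 24
'/': index 63
'l': a..z range, 26 + ord('l') − ord('a') = 37
'r': a..z range, 26 + ord('r') − ord('a') = 43
'i': a..z range, 26 + ord('i') − ord('a') = 34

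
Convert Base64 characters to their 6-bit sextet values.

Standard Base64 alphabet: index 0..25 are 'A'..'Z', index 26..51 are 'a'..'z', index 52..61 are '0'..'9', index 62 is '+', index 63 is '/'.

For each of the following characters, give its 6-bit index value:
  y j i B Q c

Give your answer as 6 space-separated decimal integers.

Answer: 50 35 34 1 16 28

Derivation:
'y': a..z range, 26 + ord('y') − ord('a') = 50
'j': a..z range, 26 + ord('j') − ord('a') = 35
'i': a..z range, 26 + ord('i') − ord('a') = 34
'B': A..Z range, ord('B') − ord('A') = 1
'Q': A..Z range, ord('Q') − ord('A') = 16
'c': a..z range, 26 + ord('c') − ord('a') = 28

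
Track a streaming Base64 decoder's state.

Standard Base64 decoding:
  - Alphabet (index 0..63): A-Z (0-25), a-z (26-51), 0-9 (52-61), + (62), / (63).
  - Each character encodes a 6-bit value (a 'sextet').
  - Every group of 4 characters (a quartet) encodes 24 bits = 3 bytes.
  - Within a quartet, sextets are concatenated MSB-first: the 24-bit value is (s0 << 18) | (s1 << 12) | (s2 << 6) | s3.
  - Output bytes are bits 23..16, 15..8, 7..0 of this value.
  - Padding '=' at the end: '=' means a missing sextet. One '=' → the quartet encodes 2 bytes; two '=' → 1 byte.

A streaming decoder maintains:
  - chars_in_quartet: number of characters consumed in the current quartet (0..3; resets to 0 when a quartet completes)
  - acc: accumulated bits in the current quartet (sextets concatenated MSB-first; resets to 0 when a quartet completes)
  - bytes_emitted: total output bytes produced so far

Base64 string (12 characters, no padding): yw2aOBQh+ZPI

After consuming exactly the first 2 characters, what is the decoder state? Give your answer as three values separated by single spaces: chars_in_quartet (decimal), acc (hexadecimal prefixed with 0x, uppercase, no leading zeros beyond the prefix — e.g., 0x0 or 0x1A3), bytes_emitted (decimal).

After char 0 ('y'=50): chars_in_quartet=1 acc=0x32 bytes_emitted=0
After char 1 ('w'=48): chars_in_quartet=2 acc=0xCB0 bytes_emitted=0

Answer: 2 0xCB0 0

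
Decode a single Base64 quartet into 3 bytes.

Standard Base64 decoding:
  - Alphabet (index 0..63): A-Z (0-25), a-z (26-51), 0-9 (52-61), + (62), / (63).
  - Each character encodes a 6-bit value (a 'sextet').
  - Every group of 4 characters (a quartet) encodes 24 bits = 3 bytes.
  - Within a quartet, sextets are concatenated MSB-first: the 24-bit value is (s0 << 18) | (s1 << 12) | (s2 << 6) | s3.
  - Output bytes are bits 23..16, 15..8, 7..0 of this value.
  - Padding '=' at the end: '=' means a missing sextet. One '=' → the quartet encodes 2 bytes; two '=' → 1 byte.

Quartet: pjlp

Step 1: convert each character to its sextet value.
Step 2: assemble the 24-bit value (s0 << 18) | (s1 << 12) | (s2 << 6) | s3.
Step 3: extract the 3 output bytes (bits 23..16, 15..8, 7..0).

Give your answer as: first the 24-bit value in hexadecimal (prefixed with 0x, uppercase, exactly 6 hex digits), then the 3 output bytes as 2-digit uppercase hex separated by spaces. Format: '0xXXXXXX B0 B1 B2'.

Answer: 0xA63969 A6 39 69

Derivation:
Sextets: p=41, j=35, l=37, p=41
24-bit: (41<<18) | (35<<12) | (37<<6) | 41
      = 0xA40000 | 0x023000 | 0x000940 | 0x000029
      = 0xA63969
Bytes: (v>>16)&0xFF=A6, (v>>8)&0xFF=39, v&0xFF=69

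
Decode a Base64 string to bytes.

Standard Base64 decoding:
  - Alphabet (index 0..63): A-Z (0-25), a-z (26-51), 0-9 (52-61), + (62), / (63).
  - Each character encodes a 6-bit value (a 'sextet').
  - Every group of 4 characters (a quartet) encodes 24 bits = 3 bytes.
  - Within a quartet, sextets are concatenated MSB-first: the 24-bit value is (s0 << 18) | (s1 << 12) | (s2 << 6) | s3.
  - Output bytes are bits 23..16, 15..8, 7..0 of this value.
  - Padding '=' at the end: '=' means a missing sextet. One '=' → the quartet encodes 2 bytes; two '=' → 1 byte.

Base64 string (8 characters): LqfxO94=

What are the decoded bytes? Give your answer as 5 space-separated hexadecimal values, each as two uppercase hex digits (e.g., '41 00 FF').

After char 0 ('L'=11): chars_in_quartet=1 acc=0xB bytes_emitted=0
After char 1 ('q'=42): chars_in_quartet=2 acc=0x2EA bytes_emitted=0
After char 2 ('f'=31): chars_in_quartet=3 acc=0xBA9F bytes_emitted=0
After char 3 ('x'=49): chars_in_quartet=4 acc=0x2EA7F1 -> emit 2E A7 F1, reset; bytes_emitted=3
After char 4 ('O'=14): chars_in_quartet=1 acc=0xE bytes_emitted=3
After char 5 ('9'=61): chars_in_quartet=2 acc=0x3BD bytes_emitted=3
After char 6 ('4'=56): chars_in_quartet=3 acc=0xEF78 bytes_emitted=3
Padding '=': partial quartet acc=0xEF78 -> emit 3B DE; bytes_emitted=5

Answer: 2E A7 F1 3B DE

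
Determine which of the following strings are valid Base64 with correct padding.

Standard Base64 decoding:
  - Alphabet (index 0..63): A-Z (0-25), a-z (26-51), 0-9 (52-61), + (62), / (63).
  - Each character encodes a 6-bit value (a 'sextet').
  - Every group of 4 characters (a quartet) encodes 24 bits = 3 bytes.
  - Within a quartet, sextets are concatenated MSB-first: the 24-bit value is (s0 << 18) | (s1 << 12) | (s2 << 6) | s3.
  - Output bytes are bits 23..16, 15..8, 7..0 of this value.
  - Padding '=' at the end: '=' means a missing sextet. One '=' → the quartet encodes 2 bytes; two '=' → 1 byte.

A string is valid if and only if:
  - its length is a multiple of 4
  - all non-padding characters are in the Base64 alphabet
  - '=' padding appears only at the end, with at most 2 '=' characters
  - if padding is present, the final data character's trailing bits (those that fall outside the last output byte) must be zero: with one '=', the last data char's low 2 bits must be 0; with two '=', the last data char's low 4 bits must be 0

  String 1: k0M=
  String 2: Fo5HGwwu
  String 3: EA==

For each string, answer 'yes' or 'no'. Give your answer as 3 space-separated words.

String 1: 'k0M=' → valid
String 2: 'Fo5HGwwu' → valid
String 3: 'EA==' → valid

Answer: yes yes yes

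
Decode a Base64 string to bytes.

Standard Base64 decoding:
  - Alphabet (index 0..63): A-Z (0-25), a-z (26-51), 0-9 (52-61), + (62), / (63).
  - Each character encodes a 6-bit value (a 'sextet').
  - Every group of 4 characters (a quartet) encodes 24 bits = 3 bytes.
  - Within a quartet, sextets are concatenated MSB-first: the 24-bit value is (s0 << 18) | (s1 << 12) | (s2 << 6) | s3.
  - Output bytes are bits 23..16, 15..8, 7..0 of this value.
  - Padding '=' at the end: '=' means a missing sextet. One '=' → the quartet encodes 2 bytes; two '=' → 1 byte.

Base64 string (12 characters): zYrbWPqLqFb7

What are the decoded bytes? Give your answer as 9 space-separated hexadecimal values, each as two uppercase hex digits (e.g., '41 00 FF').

After char 0 ('z'=51): chars_in_quartet=1 acc=0x33 bytes_emitted=0
After char 1 ('Y'=24): chars_in_quartet=2 acc=0xCD8 bytes_emitted=0
After char 2 ('r'=43): chars_in_quartet=3 acc=0x3362B bytes_emitted=0
After char 3 ('b'=27): chars_in_quartet=4 acc=0xCD8ADB -> emit CD 8A DB, reset; bytes_emitted=3
After char 4 ('W'=22): chars_in_quartet=1 acc=0x16 bytes_emitted=3
After char 5 ('P'=15): chars_in_quartet=2 acc=0x58F bytes_emitted=3
After char 6 ('q'=42): chars_in_quartet=3 acc=0x163EA bytes_emitted=3
After char 7 ('L'=11): chars_in_quartet=4 acc=0x58FA8B -> emit 58 FA 8B, reset; bytes_emitted=6
After char 8 ('q'=42): chars_in_quartet=1 acc=0x2A bytes_emitted=6
After char 9 ('F'=5): chars_in_quartet=2 acc=0xA85 bytes_emitted=6
After char 10 ('b'=27): chars_in_quartet=3 acc=0x2A15B bytes_emitted=6
After char 11 ('7'=59): chars_in_quartet=4 acc=0xA856FB -> emit A8 56 FB, reset; bytes_emitted=9

Answer: CD 8A DB 58 FA 8B A8 56 FB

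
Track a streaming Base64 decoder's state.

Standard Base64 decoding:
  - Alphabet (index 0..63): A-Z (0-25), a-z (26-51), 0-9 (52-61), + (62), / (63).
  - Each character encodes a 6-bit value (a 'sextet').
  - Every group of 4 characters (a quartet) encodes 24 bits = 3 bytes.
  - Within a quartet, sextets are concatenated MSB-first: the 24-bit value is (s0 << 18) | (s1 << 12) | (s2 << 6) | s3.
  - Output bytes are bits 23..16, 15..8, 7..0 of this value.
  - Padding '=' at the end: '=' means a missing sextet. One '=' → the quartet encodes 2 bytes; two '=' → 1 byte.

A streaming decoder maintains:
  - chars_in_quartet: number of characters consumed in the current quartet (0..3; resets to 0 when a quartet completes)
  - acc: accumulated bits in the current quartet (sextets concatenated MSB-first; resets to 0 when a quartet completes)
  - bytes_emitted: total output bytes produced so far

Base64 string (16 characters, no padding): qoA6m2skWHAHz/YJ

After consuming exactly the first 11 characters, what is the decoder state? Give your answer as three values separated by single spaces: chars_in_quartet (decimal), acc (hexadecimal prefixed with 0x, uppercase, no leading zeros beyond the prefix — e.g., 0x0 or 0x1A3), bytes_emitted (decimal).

After char 0 ('q'=42): chars_in_quartet=1 acc=0x2A bytes_emitted=0
After char 1 ('o'=40): chars_in_quartet=2 acc=0xAA8 bytes_emitted=0
After char 2 ('A'=0): chars_in_quartet=3 acc=0x2AA00 bytes_emitted=0
After char 3 ('6'=58): chars_in_quartet=4 acc=0xAA803A -> emit AA 80 3A, reset; bytes_emitted=3
After char 4 ('m'=38): chars_in_quartet=1 acc=0x26 bytes_emitted=3
After char 5 ('2'=54): chars_in_quartet=2 acc=0x9B6 bytes_emitted=3
After char 6 ('s'=44): chars_in_quartet=3 acc=0x26DAC bytes_emitted=3
After char 7 ('k'=36): chars_in_quartet=4 acc=0x9B6B24 -> emit 9B 6B 24, reset; bytes_emitted=6
After char 8 ('W'=22): chars_in_quartet=1 acc=0x16 bytes_emitted=6
After char 9 ('H'=7): chars_in_quartet=2 acc=0x587 bytes_emitted=6
After char 10 ('A'=0): chars_in_quartet=3 acc=0x161C0 bytes_emitted=6

Answer: 3 0x161C0 6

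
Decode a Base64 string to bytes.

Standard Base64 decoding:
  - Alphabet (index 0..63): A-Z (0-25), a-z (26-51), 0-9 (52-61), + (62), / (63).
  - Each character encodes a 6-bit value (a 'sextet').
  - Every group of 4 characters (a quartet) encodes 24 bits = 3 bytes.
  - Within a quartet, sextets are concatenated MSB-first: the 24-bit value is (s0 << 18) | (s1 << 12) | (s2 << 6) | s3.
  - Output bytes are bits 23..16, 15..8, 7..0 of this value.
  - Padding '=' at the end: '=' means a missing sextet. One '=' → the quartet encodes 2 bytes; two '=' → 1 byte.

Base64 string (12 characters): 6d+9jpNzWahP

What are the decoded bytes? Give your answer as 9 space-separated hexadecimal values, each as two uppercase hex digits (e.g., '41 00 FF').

Answer: E9 DF BD 8E 93 73 59 A8 4F

Derivation:
After char 0 ('6'=58): chars_in_quartet=1 acc=0x3A bytes_emitted=0
After char 1 ('d'=29): chars_in_quartet=2 acc=0xE9D bytes_emitted=0
After char 2 ('+'=62): chars_in_quartet=3 acc=0x3A77E bytes_emitted=0
After char 3 ('9'=61): chars_in_quartet=4 acc=0xE9DFBD -> emit E9 DF BD, reset; bytes_emitted=3
After char 4 ('j'=35): chars_in_quartet=1 acc=0x23 bytes_emitted=3
After char 5 ('p'=41): chars_in_quartet=2 acc=0x8E9 bytes_emitted=3
After char 6 ('N'=13): chars_in_quartet=3 acc=0x23A4D bytes_emitted=3
After char 7 ('z'=51): chars_in_quartet=4 acc=0x8E9373 -> emit 8E 93 73, reset; bytes_emitted=6
After char 8 ('W'=22): chars_in_quartet=1 acc=0x16 bytes_emitted=6
After char 9 ('a'=26): chars_in_quartet=2 acc=0x59A bytes_emitted=6
After char 10 ('h'=33): chars_in_quartet=3 acc=0x166A1 bytes_emitted=6
After char 11 ('P'=15): chars_in_quartet=4 acc=0x59A84F -> emit 59 A8 4F, reset; bytes_emitted=9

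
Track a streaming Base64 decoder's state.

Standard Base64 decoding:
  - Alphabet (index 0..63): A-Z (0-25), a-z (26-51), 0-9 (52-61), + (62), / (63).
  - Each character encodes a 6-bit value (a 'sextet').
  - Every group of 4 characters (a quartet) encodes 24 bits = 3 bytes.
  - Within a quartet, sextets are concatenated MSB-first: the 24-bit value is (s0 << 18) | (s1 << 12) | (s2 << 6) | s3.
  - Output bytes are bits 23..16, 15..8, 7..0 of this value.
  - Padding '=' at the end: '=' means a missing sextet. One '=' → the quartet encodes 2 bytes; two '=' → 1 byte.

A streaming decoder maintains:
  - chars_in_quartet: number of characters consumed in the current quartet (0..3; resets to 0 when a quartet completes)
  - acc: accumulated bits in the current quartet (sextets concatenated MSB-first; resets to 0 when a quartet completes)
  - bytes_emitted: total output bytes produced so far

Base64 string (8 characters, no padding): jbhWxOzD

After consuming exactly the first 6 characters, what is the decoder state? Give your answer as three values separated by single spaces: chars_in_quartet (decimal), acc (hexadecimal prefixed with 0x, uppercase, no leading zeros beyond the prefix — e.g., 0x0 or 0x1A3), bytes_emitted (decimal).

After char 0 ('j'=35): chars_in_quartet=1 acc=0x23 bytes_emitted=0
After char 1 ('b'=27): chars_in_quartet=2 acc=0x8DB bytes_emitted=0
After char 2 ('h'=33): chars_in_quartet=3 acc=0x236E1 bytes_emitted=0
After char 3 ('W'=22): chars_in_quartet=4 acc=0x8DB856 -> emit 8D B8 56, reset; bytes_emitted=3
After char 4 ('x'=49): chars_in_quartet=1 acc=0x31 bytes_emitted=3
After char 5 ('O'=14): chars_in_quartet=2 acc=0xC4E bytes_emitted=3

Answer: 2 0xC4E 3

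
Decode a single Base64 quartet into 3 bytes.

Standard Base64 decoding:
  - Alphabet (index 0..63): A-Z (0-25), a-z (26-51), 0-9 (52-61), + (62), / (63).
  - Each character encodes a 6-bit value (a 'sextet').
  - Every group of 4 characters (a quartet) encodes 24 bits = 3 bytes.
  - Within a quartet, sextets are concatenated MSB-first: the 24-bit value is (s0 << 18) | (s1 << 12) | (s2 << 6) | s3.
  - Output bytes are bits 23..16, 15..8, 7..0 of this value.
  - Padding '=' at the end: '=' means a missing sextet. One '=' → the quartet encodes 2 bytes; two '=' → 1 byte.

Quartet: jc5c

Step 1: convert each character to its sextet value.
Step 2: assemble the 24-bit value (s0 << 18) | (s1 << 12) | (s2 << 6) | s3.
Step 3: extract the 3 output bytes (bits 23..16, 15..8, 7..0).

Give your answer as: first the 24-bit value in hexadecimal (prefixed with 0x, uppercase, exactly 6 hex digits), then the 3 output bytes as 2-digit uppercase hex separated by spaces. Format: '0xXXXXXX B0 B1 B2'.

Sextets: j=35, c=28, 5=57, c=28
24-bit: (35<<18) | (28<<12) | (57<<6) | 28
      = 0x8C0000 | 0x01C000 | 0x000E40 | 0x00001C
      = 0x8DCE5C
Bytes: (v>>16)&0xFF=8D, (v>>8)&0xFF=CE, v&0xFF=5C

Answer: 0x8DCE5C 8D CE 5C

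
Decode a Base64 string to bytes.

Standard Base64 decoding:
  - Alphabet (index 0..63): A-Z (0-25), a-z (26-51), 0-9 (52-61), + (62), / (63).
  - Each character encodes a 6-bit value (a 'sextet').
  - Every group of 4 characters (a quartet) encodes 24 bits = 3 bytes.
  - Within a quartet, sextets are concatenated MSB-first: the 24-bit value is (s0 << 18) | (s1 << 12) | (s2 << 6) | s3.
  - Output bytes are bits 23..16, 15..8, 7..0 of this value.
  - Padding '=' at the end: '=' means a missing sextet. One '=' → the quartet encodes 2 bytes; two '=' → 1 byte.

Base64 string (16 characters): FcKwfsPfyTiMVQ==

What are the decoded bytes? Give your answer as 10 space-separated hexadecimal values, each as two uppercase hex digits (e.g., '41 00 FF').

Answer: 15 C2 B0 7E C3 DF C9 38 8C 55

Derivation:
After char 0 ('F'=5): chars_in_quartet=1 acc=0x5 bytes_emitted=0
After char 1 ('c'=28): chars_in_quartet=2 acc=0x15C bytes_emitted=0
After char 2 ('K'=10): chars_in_quartet=3 acc=0x570A bytes_emitted=0
After char 3 ('w'=48): chars_in_quartet=4 acc=0x15C2B0 -> emit 15 C2 B0, reset; bytes_emitted=3
After char 4 ('f'=31): chars_in_quartet=1 acc=0x1F bytes_emitted=3
After char 5 ('s'=44): chars_in_quartet=2 acc=0x7EC bytes_emitted=3
After char 6 ('P'=15): chars_in_quartet=3 acc=0x1FB0F bytes_emitted=3
After char 7 ('f'=31): chars_in_quartet=4 acc=0x7EC3DF -> emit 7E C3 DF, reset; bytes_emitted=6
After char 8 ('y'=50): chars_in_quartet=1 acc=0x32 bytes_emitted=6
After char 9 ('T'=19): chars_in_quartet=2 acc=0xC93 bytes_emitted=6
After char 10 ('i'=34): chars_in_quartet=3 acc=0x324E2 bytes_emitted=6
After char 11 ('M'=12): chars_in_quartet=4 acc=0xC9388C -> emit C9 38 8C, reset; bytes_emitted=9
After char 12 ('V'=21): chars_in_quartet=1 acc=0x15 bytes_emitted=9
After char 13 ('Q'=16): chars_in_quartet=2 acc=0x550 bytes_emitted=9
Padding '==': partial quartet acc=0x550 -> emit 55; bytes_emitted=10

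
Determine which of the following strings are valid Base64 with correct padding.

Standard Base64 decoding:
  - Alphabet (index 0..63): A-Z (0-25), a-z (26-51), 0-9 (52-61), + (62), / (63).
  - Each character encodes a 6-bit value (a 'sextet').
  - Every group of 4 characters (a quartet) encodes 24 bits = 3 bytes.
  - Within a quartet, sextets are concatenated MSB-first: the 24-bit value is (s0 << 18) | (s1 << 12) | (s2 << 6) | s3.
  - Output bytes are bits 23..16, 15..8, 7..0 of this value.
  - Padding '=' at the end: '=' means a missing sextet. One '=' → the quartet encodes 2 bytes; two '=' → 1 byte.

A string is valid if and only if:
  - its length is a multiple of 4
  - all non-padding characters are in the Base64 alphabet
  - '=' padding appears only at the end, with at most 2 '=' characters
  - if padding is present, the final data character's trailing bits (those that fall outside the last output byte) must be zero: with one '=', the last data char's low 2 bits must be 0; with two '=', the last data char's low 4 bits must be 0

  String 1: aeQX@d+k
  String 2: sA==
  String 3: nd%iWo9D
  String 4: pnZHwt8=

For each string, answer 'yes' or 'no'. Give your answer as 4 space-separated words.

String 1: 'aeQX@d+k' → invalid (bad char(s): ['@'])
String 2: 'sA==' → valid
String 3: 'nd%iWo9D' → invalid (bad char(s): ['%'])
String 4: 'pnZHwt8=' → valid

Answer: no yes no yes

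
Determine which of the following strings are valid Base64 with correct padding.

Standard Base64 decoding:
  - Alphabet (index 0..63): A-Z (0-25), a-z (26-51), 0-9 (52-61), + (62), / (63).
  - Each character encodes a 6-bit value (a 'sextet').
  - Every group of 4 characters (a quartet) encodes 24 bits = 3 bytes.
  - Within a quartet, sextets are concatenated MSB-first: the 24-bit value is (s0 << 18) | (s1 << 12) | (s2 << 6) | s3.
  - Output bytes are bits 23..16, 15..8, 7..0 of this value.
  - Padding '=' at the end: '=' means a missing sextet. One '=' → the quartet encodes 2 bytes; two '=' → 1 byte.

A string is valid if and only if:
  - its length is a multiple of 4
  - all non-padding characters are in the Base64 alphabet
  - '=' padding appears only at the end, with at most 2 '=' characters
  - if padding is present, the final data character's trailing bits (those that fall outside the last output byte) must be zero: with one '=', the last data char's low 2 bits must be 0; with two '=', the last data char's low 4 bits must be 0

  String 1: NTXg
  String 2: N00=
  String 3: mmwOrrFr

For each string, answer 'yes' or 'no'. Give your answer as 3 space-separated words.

Answer: yes yes yes

Derivation:
String 1: 'NTXg' → valid
String 2: 'N00=' → valid
String 3: 'mmwOrrFr' → valid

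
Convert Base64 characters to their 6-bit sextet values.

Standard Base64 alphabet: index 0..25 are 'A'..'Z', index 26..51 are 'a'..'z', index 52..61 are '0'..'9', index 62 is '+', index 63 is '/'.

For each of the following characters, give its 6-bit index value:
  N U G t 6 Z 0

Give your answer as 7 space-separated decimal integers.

Answer: 13 20 6 45 58 25 52

Derivation:
'N': A..Z range, ord('N') − ord('A') = 13
'U': A..Z range, ord('U') − ord('A') = 20
'G': A..Z range, ord('G') − ord('A') = 6
't': a..z range, 26 + ord('t') − ord('a') = 45
'6': 0..9 range, 52 + ord('6') − ord('0') = 58
'Z': A..Z range, ord('Z') − ord('A') = 25
'0': 0..9 range, 52 + ord('0') − ord('0') = 52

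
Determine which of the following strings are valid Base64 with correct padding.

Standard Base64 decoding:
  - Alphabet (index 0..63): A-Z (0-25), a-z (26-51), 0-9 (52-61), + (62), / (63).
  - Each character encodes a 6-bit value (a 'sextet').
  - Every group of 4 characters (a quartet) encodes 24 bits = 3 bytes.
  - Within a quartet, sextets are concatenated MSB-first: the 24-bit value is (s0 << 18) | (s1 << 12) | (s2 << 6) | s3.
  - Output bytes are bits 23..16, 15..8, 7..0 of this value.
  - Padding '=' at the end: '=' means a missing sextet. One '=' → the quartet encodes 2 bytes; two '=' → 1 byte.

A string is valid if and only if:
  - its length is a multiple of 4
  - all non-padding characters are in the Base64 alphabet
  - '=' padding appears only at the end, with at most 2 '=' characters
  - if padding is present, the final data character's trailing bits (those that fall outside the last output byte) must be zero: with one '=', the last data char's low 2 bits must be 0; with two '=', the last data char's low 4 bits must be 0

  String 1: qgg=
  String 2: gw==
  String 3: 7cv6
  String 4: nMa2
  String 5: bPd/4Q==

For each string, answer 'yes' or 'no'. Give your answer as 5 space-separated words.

Answer: yes yes yes yes yes

Derivation:
String 1: 'qgg=' → valid
String 2: 'gw==' → valid
String 3: '7cv6' → valid
String 4: 'nMa2' → valid
String 5: 'bPd/4Q==' → valid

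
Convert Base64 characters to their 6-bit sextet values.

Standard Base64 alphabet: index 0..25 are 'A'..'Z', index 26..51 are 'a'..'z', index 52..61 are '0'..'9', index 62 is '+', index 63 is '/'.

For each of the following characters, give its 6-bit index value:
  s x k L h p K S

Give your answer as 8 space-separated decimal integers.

's': a..z range, 26 + ord('s') − ord('a') = 44
'x': a..z range, 26 + ord('x') − ord('a') = 49
'k': a..z range, 26 + ord('k') − ord('a') = 36
'L': A..Z range, ord('L') − ord('A') = 11
'h': a..z range, 26 + ord('h') − ord('a') = 33
'p': a..z range, 26 + ord('p') − ord('a') = 41
'K': A..Z range, ord('K') − ord('A') = 10
'S': A..Z range, ord('S') − ord('A') = 18

Answer: 44 49 36 11 33 41 10 18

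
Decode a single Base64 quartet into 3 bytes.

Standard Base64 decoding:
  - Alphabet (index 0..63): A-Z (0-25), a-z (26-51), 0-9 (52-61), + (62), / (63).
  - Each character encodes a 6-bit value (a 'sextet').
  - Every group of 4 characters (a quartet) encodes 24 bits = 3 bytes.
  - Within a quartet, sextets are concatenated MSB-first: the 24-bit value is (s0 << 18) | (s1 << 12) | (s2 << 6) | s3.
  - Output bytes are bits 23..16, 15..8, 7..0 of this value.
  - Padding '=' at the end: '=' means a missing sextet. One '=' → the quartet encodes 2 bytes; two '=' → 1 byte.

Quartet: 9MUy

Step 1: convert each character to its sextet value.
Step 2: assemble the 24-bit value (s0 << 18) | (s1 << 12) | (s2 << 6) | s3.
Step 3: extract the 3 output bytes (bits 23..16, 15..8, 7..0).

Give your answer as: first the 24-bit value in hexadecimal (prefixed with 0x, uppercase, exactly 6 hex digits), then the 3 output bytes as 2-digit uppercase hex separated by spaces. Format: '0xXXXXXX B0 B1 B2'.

Sextets: 9=61, M=12, U=20, y=50
24-bit: (61<<18) | (12<<12) | (20<<6) | 50
      = 0xF40000 | 0x00C000 | 0x000500 | 0x000032
      = 0xF4C532
Bytes: (v>>16)&0xFF=F4, (v>>8)&0xFF=C5, v&0xFF=32

Answer: 0xF4C532 F4 C5 32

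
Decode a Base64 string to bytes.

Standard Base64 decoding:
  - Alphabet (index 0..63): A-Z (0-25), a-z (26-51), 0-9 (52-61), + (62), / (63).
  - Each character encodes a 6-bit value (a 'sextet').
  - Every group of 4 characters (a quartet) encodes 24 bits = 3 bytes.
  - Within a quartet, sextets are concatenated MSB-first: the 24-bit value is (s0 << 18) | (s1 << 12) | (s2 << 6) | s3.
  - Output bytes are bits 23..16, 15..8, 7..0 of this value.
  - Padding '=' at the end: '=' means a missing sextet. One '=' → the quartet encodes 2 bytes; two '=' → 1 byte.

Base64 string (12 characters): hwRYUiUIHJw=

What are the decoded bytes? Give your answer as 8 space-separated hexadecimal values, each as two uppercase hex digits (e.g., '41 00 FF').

After char 0 ('h'=33): chars_in_quartet=1 acc=0x21 bytes_emitted=0
After char 1 ('w'=48): chars_in_quartet=2 acc=0x870 bytes_emitted=0
After char 2 ('R'=17): chars_in_quartet=3 acc=0x21C11 bytes_emitted=0
After char 3 ('Y'=24): chars_in_quartet=4 acc=0x870458 -> emit 87 04 58, reset; bytes_emitted=3
After char 4 ('U'=20): chars_in_quartet=1 acc=0x14 bytes_emitted=3
After char 5 ('i'=34): chars_in_quartet=2 acc=0x522 bytes_emitted=3
After char 6 ('U'=20): chars_in_quartet=3 acc=0x14894 bytes_emitted=3
After char 7 ('I'=8): chars_in_quartet=4 acc=0x522508 -> emit 52 25 08, reset; bytes_emitted=6
After char 8 ('H'=7): chars_in_quartet=1 acc=0x7 bytes_emitted=6
After char 9 ('J'=9): chars_in_quartet=2 acc=0x1C9 bytes_emitted=6
After char 10 ('w'=48): chars_in_quartet=3 acc=0x7270 bytes_emitted=6
Padding '=': partial quartet acc=0x7270 -> emit 1C 9C; bytes_emitted=8

Answer: 87 04 58 52 25 08 1C 9C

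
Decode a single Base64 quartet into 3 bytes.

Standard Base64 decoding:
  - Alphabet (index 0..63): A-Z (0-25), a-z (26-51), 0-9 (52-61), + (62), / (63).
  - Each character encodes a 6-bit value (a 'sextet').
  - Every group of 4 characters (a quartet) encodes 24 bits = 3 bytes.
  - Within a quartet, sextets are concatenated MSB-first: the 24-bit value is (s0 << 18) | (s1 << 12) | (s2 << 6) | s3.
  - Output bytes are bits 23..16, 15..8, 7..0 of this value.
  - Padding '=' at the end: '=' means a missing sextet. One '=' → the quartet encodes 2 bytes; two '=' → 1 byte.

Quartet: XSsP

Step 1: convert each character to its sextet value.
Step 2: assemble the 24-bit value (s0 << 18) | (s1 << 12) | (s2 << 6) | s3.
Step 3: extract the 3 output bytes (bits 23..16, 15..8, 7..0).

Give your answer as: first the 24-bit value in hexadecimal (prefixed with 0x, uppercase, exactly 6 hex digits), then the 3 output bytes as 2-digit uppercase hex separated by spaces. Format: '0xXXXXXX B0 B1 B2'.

Answer: 0x5D2B0F 5D 2B 0F

Derivation:
Sextets: X=23, S=18, s=44, P=15
24-bit: (23<<18) | (18<<12) | (44<<6) | 15
      = 0x5C0000 | 0x012000 | 0x000B00 | 0x00000F
      = 0x5D2B0F
Bytes: (v>>16)&0xFF=5D, (v>>8)&0xFF=2B, v&0xFF=0F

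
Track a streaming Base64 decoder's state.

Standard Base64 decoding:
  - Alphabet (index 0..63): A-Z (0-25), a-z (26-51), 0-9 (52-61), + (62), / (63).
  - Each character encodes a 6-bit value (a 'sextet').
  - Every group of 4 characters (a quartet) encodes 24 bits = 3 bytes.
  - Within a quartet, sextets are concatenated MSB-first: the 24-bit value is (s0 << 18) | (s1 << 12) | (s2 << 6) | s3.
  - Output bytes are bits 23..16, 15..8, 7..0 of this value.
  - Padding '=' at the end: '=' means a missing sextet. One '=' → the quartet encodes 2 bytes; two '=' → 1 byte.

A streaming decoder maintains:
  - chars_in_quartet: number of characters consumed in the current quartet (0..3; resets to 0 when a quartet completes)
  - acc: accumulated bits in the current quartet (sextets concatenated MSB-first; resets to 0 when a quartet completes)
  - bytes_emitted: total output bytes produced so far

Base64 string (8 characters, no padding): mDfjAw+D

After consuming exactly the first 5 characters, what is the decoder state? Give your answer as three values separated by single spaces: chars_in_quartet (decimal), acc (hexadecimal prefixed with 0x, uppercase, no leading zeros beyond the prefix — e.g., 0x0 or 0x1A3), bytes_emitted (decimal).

After char 0 ('m'=38): chars_in_quartet=1 acc=0x26 bytes_emitted=0
After char 1 ('D'=3): chars_in_quartet=2 acc=0x983 bytes_emitted=0
After char 2 ('f'=31): chars_in_quartet=3 acc=0x260DF bytes_emitted=0
After char 3 ('j'=35): chars_in_quartet=4 acc=0x9837E3 -> emit 98 37 E3, reset; bytes_emitted=3
After char 4 ('A'=0): chars_in_quartet=1 acc=0x0 bytes_emitted=3

Answer: 1 0x0 3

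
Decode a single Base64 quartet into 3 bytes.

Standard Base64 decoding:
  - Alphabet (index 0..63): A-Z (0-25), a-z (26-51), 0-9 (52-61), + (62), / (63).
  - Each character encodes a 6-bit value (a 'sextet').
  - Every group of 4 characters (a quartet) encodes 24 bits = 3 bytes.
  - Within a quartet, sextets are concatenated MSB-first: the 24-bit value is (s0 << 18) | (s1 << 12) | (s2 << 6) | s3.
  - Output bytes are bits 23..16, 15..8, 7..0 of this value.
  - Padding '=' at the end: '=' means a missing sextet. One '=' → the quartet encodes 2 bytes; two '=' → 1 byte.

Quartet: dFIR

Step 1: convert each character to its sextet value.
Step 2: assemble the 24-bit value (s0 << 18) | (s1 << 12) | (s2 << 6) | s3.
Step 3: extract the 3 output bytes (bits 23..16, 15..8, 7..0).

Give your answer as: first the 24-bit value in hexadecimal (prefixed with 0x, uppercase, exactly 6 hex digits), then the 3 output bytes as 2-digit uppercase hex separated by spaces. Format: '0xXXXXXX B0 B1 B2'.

Answer: 0x745211 74 52 11

Derivation:
Sextets: d=29, F=5, I=8, R=17
24-bit: (29<<18) | (5<<12) | (8<<6) | 17
      = 0x740000 | 0x005000 | 0x000200 | 0x000011
      = 0x745211
Bytes: (v>>16)&0xFF=74, (v>>8)&0xFF=52, v&0xFF=11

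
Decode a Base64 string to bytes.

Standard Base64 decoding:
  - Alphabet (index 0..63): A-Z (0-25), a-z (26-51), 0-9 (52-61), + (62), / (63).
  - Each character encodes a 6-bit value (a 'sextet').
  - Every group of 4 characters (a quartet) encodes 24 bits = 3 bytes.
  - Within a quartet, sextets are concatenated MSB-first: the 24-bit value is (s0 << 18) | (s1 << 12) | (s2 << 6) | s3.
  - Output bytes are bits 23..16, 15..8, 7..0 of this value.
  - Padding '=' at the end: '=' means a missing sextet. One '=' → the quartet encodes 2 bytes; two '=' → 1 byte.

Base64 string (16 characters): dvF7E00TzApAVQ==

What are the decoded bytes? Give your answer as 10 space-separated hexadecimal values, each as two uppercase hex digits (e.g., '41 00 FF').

Answer: 76 F1 7B 13 4D 13 CC 0A 40 55

Derivation:
After char 0 ('d'=29): chars_in_quartet=1 acc=0x1D bytes_emitted=0
After char 1 ('v'=47): chars_in_quartet=2 acc=0x76F bytes_emitted=0
After char 2 ('F'=5): chars_in_quartet=3 acc=0x1DBC5 bytes_emitted=0
After char 3 ('7'=59): chars_in_quartet=4 acc=0x76F17B -> emit 76 F1 7B, reset; bytes_emitted=3
After char 4 ('E'=4): chars_in_quartet=1 acc=0x4 bytes_emitted=3
After char 5 ('0'=52): chars_in_quartet=2 acc=0x134 bytes_emitted=3
After char 6 ('0'=52): chars_in_quartet=3 acc=0x4D34 bytes_emitted=3
After char 7 ('T'=19): chars_in_quartet=4 acc=0x134D13 -> emit 13 4D 13, reset; bytes_emitted=6
After char 8 ('z'=51): chars_in_quartet=1 acc=0x33 bytes_emitted=6
After char 9 ('A'=0): chars_in_quartet=2 acc=0xCC0 bytes_emitted=6
After char 10 ('p'=41): chars_in_quartet=3 acc=0x33029 bytes_emitted=6
After char 11 ('A'=0): chars_in_quartet=4 acc=0xCC0A40 -> emit CC 0A 40, reset; bytes_emitted=9
After char 12 ('V'=21): chars_in_quartet=1 acc=0x15 bytes_emitted=9
After char 13 ('Q'=16): chars_in_quartet=2 acc=0x550 bytes_emitted=9
Padding '==': partial quartet acc=0x550 -> emit 55; bytes_emitted=10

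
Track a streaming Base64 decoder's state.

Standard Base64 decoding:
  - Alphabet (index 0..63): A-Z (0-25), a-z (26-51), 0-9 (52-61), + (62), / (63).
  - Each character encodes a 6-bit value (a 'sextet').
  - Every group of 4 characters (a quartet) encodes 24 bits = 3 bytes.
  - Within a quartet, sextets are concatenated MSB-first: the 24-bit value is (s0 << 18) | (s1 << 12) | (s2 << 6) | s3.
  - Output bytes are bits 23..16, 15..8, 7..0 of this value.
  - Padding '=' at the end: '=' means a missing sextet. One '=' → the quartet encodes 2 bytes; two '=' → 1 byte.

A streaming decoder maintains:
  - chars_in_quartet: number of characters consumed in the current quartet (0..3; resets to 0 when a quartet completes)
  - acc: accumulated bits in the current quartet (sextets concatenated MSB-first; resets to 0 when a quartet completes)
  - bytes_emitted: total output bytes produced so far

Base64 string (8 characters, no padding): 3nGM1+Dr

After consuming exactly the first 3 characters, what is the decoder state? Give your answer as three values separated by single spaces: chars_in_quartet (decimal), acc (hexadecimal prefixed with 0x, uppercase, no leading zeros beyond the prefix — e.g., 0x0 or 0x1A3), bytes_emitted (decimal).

Answer: 3 0x379C6 0

Derivation:
After char 0 ('3'=55): chars_in_quartet=1 acc=0x37 bytes_emitted=0
After char 1 ('n'=39): chars_in_quartet=2 acc=0xDE7 bytes_emitted=0
After char 2 ('G'=6): chars_in_quartet=3 acc=0x379C6 bytes_emitted=0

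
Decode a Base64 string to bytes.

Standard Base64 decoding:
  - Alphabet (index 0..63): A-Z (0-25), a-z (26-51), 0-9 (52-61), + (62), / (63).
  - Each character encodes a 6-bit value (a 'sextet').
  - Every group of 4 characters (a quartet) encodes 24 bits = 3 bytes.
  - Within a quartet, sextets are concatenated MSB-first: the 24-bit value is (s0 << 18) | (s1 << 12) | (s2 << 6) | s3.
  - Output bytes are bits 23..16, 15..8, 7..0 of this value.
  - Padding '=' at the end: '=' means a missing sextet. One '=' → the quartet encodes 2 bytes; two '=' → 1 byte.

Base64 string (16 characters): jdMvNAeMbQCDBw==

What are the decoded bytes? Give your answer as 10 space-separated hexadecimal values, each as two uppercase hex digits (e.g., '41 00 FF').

Answer: 8D D3 2F 34 07 8C 6D 00 83 07

Derivation:
After char 0 ('j'=35): chars_in_quartet=1 acc=0x23 bytes_emitted=0
After char 1 ('d'=29): chars_in_quartet=2 acc=0x8DD bytes_emitted=0
After char 2 ('M'=12): chars_in_quartet=3 acc=0x2374C bytes_emitted=0
After char 3 ('v'=47): chars_in_quartet=4 acc=0x8DD32F -> emit 8D D3 2F, reset; bytes_emitted=3
After char 4 ('N'=13): chars_in_quartet=1 acc=0xD bytes_emitted=3
After char 5 ('A'=0): chars_in_quartet=2 acc=0x340 bytes_emitted=3
After char 6 ('e'=30): chars_in_quartet=3 acc=0xD01E bytes_emitted=3
After char 7 ('M'=12): chars_in_quartet=4 acc=0x34078C -> emit 34 07 8C, reset; bytes_emitted=6
After char 8 ('b'=27): chars_in_quartet=1 acc=0x1B bytes_emitted=6
After char 9 ('Q'=16): chars_in_quartet=2 acc=0x6D0 bytes_emitted=6
After char 10 ('C'=2): chars_in_quartet=3 acc=0x1B402 bytes_emitted=6
After char 11 ('D'=3): chars_in_quartet=4 acc=0x6D0083 -> emit 6D 00 83, reset; bytes_emitted=9
After char 12 ('B'=1): chars_in_quartet=1 acc=0x1 bytes_emitted=9
After char 13 ('w'=48): chars_in_quartet=2 acc=0x70 bytes_emitted=9
Padding '==': partial quartet acc=0x70 -> emit 07; bytes_emitted=10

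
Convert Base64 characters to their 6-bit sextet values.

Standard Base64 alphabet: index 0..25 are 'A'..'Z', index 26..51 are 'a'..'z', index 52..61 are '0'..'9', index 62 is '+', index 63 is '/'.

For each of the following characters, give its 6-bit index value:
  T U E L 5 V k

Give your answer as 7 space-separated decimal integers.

Answer: 19 20 4 11 57 21 36

Derivation:
'T': A..Z range, ord('T') − ord('A') = 19
'U': A..Z range, ord('U') − ord('A') = 20
'E': A..Z range, ord('E') − ord('A') = 4
'L': A..Z range, ord('L') − ord('A') = 11
'5': 0..9 range, 52 + ord('5') − ord('0') = 57
'V': A..Z range, ord('V') − ord('A') = 21
'k': a..z range, 26 + ord('k') − ord('a') = 36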